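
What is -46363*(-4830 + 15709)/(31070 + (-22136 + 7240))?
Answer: -504383077/16174 ≈ -31185.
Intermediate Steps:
-46363*(-4830 + 15709)/(31070 + (-22136 + 7240)) = -46363*10879/(31070 - 14896) = -46363/(16174*(1/10879)) = -46363/16174/10879 = -46363*10879/16174 = -504383077/16174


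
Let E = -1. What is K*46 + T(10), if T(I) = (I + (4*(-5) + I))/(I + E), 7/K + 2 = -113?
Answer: -14/5 ≈ -2.8000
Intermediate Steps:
K = -7/115 (K = 7/(-2 - 113) = 7/(-115) = 7*(-1/115) = -7/115 ≈ -0.060870)
T(I) = (-20 + 2*I)/(-1 + I) (T(I) = (I + (4*(-5) + I))/(I - 1) = (I + (-20 + I))/(-1 + I) = (-20 + 2*I)/(-1 + I))
K*46 + T(10) = -7/115*46 + 2*(-10 + 10)/(-1 + 10) = -14/5 + 2*0/9 = -14/5 + 2*(⅑)*0 = -14/5 + 0 = -14/5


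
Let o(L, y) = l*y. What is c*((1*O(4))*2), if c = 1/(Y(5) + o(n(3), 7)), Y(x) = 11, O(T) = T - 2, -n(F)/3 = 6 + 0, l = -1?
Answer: 1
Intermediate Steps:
n(F) = -18 (n(F) = -3*(6 + 0) = -3*6 = -18)
O(T) = -2 + T
o(L, y) = -y
c = 1/4 (c = 1/(11 - 1*7) = 1/(11 - 7) = 1/4 ≈ 0.25000)
c*((1*O(4))*2) = ((1*(-2 + 4))*2)/4 = ((1*2)*2)/4 = (2*2)/4 = (1/4)*4 = 1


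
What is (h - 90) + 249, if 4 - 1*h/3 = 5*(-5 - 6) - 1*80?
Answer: 576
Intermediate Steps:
h = 417 (h = 12 - 3*(5*(-5 - 6) - 1*80) = 12 - 3*(5*(-11) - 80) = 12 - 3*(-55 - 80) = 12 - 3*(-135) = 12 + 405 = 417)
(h - 90) + 249 = (417 - 90) + 249 = 327 + 249 = 576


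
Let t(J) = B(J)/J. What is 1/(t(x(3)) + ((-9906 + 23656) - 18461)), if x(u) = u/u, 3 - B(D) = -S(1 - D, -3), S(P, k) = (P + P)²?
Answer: -1/4708 ≈ -0.00021240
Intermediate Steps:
S(P, k) = 4*P² (S(P, k) = (2*P)² = 4*P²)
B(D) = 3 + 4*(1 - D)² (B(D) = 3 - (-1)*4*(1 - D)² = 3 - (-4)*(1 - D)² = 3 + 4*(1 - D)²)
x(u) = 1
t(J) = (3 + 4*(-1 + J)²)/J
1/(t(x(3)) + ((-9906 + 23656) - 18461)) = 1/((3 + 4*(-1 + 1)²)/1 + ((-9906 + 23656) - 18461)) = 1/(1*(3 + 4*0²) + (13750 - 18461)) = 1/(1*(3 + 4*0) - 4711) = 1/(1*(3 + 0) - 4711) = 1/(1*3 - 4711) = 1/(3 - 4711) = 1/(-4708) = -1/4708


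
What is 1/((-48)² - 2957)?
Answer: -1/653 ≈ -0.0015314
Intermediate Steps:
1/((-48)² - 2957) = 1/(2304 - 2957) = 1/(-653) = -1/653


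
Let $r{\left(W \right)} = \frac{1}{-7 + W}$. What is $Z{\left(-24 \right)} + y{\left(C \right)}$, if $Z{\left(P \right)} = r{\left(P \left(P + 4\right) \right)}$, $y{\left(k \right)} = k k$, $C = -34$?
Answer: $\frac{546789}{473} \approx 1156.0$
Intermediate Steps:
$y{\left(k \right)} = k^{2}$
$Z{\left(P \right)} = \frac{1}{-7 + P \left(4 + P\right)}$ ($Z{\left(P \right)} = \frac{1}{-7 + P \left(P + 4\right)} = \frac{1}{-7 + P \left(4 + P\right)}$)
$Z{\left(-24 \right)} + y{\left(C \right)} = \frac{1}{-7 - 24 \left(4 - 24\right)} + \left(-34\right)^{2} = \frac{1}{-7 - -480} + 1156 = \frac{1}{-7 + 480} + 1156 = \frac{1}{473} + 1156 = \frac{546789}{473}$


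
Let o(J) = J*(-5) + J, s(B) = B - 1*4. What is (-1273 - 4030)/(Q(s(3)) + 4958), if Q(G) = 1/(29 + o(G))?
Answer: -174999/163615 ≈ -1.0696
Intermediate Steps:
s(B) = -4 + B (s(B) = B - 4 = -4 + B)
o(J) = -4*J (o(J) = -5*J + J = -4*J)
Q(G) = 1/(29 - 4*G)
(-1273 - 4030)/(Q(s(3)) + 4958) = (-1273 - 4030)/(-1/(-29 + 4*(-4 + 3)) + 4958) = -5303/(-1/(-29 + 4*(-1)) + 4958) = -5303/(-1/(-29 - 4) + 4958) = -5303/(-1/(-33) + 4958) = -5303/(-1*(-1/33) + 4958) = -5303/(1/33 + 4958) = -5303/163615/33 = -5303*33/163615 = -174999/163615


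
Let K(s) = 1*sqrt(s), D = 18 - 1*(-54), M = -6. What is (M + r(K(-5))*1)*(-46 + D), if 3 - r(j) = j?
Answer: -78 - 26*I*sqrt(5) ≈ -78.0 - 58.138*I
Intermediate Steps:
D = 72 (D = 18 + 54 = 72)
K(s) = sqrt(s)
r(j) = 3 - j
(M + r(K(-5))*1)*(-46 + D) = (-6 + (3 - sqrt(-5))*1)*(-46 + 72) = (-6 + (3 - I*sqrt(5))*1)*26 = (-6 + (3 - I*sqrt(5)))*26 = (-3 - I*sqrt(5))*26 = -78 - 26*I*sqrt(5)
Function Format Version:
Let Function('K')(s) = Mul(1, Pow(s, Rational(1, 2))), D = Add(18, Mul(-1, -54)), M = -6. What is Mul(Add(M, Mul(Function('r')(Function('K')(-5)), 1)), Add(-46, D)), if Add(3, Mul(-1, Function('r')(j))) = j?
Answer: Add(-78, Mul(-26, I, Pow(5, Rational(1, 2)))) ≈ Add(-78.000, Mul(-58.138, I))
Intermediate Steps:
D = 72 (D = Add(18, 54) = 72)
Function('K')(s) = Pow(s, Rational(1, 2))
Function('r')(j) = Add(3, Mul(-1, j))
Mul(Add(M, Mul(Function('r')(Function('K')(-5)), 1)), Add(-46, D)) = Mul(Add(-6, Mul(Add(3, Mul(-1, Pow(-5, Rational(1, 2)))), 1)), Add(-46, 72)) = Mul(Add(-6, Mul(Add(3, Mul(-1, Mul(I, Pow(5, Rational(1, 2))))), 1)), 26) = Mul(Add(-6, Mul(Add(3, Mul(-1, I, Pow(5, Rational(1, 2)))), 1)), 26) = Mul(Add(-6, Add(3, Mul(-1, I, Pow(5, Rational(1, 2))))), 26) = Mul(Add(-3, Mul(-1, I, Pow(5, Rational(1, 2)))), 26) = Add(-78, Mul(-26, I, Pow(5, Rational(1, 2))))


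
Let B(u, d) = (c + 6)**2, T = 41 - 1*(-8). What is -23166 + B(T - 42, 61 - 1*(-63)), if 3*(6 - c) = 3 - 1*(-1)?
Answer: -207470/9 ≈ -23052.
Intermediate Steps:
T = 49 (T = 41 + 8 = 49)
c = 14/3 (c = 6 - (3 - 1*(-1))/3 = 6 - (3 + 1)/3 = 6 - 1/3*4 = 6 - 4/3 = 14/3 ≈ 4.6667)
B(u, d) = 1024/9 (B(u, d) = (14/3 + 6)**2 = (32/3)**2 = 1024/9)
-23166 + B(T - 42, 61 - 1*(-63)) = -23166 + 1024/9 = -207470/9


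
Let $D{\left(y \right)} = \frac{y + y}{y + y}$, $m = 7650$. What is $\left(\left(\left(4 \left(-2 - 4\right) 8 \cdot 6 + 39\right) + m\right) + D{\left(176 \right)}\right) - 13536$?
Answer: $-6998$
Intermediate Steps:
$D{\left(y \right)} = 1$ ($D{\left(y \right)} = \frac{2 y}{2 y} = 2 y \frac{1}{2 y} = 1$)
$\left(\left(\left(4 \left(-2 - 4\right) 8 \cdot 6 + 39\right) + m\right) + D{\left(176 \right)}\right) - 13536 = \left(\left(\left(4 \left(-2 - 4\right) 8 \cdot 6 + 39\right) + 7650\right) + 1\right) - 13536 = \left(\left(\left(4 \left(-6\right) 48 + 39\right) + 7650\right) + 1\right) - 13536 = \left(\left(\left(\left(-24\right) 48 + 39\right) + 7650\right) + 1\right) - 13536 = \left(\left(\left(-1152 + 39\right) + 7650\right) + 1\right) - 13536 = \left(\left(-1113 + 7650\right) + 1\right) - 13536 = \left(6537 + 1\right) - 13536 = 6538 - 13536 = -6998$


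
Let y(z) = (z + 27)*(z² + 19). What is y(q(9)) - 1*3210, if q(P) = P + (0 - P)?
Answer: -2697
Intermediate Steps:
q(P) = 0 (q(P) = P - P = 0)
y(z) = (19 + z²)*(27 + z) (y(z) = (27 + z)*(19 + z²) = (19 + z²)*(27 + z))
y(q(9)) - 1*3210 = (513 + 0³ + 19*0 + 27*0²) - 1*3210 = (513 + 0 + 0 + 27*0) - 3210 = (513 + 0 + 0 + 0) - 3210 = 513 - 3210 = -2697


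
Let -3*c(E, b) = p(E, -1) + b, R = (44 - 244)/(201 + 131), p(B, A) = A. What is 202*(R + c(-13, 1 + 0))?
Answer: -10100/83 ≈ -121.69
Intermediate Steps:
R = -50/83 (R = -200/332 = -200*1/332 = -50/83 ≈ -0.60241)
c(E, b) = ⅓ - b/3 (c(E, b) = -(-1 + b)/3 = ⅓ - b/3)
202*(R + c(-13, 1 + 0)) = 202*(-50/83 + (⅓ - (1 + 0)/3)) = 202*(-50/83 + (⅓ - ⅓*1)) = 202*(-50/83 + (⅓ - ⅓)) = 202*(-50/83 + 0) = 202*(-50/83) = -10100/83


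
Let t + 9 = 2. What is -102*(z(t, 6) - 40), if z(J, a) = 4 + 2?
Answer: 3468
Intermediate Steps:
t = -7 (t = -9 + 2 = -7)
z(J, a) = 6
-102*(z(t, 6) - 40) = -102*(6 - 40) = -102*(-34) = 3468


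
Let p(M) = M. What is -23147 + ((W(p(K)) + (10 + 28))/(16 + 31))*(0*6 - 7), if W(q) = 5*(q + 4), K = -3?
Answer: -1088210/47 ≈ -23153.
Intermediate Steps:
W(q) = 20 + 5*q (W(q) = 5*(4 + q) = 20 + 5*q)
-23147 + ((W(p(K)) + (10 + 28))/(16 + 31))*(0*6 - 7) = -23147 + (((20 + 5*(-3)) + (10 + 28))/(16 + 31))*(0*6 - 7) = -23147 + (((20 - 15) + 38)/47)*(0 - 7) = -23147 + ((5 + 38)*(1/47))*(-7) = -23147 + (43*(1/47))*(-7) = -23147 + (43/47)*(-7) = -23147 - 301/47 = -1088210/47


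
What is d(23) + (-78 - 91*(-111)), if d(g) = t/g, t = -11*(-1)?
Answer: 230540/23 ≈ 10023.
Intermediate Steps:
t = 11
d(g) = 11/g
d(23) + (-78 - 91*(-111)) = 11/23 + (-78 - 91*(-111)) = 11*(1/23) + (-78 + 10101) = 11/23 + 10023 = 230540/23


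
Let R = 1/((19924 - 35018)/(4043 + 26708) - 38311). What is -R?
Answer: 30751/1178116655 ≈ 2.6102e-5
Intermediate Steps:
R = -30751/1178116655 (R = 1/(-15094/30751 - 38311) = 1/(-1178116655/30751) = -30751/1178116655 ≈ -2.6102e-5)
-R = -1*(-30751/1178116655) = 30751/1178116655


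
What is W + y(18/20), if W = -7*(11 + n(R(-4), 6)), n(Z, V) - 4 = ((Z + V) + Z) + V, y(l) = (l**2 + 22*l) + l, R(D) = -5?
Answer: -9749/100 ≈ -97.490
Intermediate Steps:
y(l) = l**2 + 23*l
n(Z, V) = 4 + 2*V + 2*Z (n(Z, V) = 4 + (((Z + V) + Z) + V) = 4 + (((V + Z) + Z) + V) = 4 + ((V + 2*Z) + V) = 4 + (2*V + 2*Z) = 4 + 2*V + 2*Z)
W = -119 (W = -7*(11 + (4 + 2*6 + 2*(-5))) = -7*(11 + (4 + 12 - 10)) = -7*(11 + 6) = -7*17 = -119)
W + y(18/20) = -119 + (18/20)*(23 + 18/20) = -119 + (18*(1/20))*(23 + 18*(1/20)) = -119 + 9*(23 + 9/10)/10 = -119 + (9/10)*(239/10) = -119 + 2151/100 = -9749/100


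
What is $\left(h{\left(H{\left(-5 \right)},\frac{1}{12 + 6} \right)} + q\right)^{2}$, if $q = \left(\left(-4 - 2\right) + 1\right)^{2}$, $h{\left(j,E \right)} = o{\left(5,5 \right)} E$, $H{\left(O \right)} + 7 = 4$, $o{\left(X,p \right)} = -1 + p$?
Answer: $\frac{51529}{81} \approx 636.16$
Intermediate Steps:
$H{\left(O \right)} = -3$ ($H{\left(O \right)} = -7 + 4 = -3$)
$h{\left(j,E \right)} = 4 E$ ($h{\left(j,E \right)} = \left(-1 + 5\right) E = 4 E$)
$q = 25$ ($q = \left(\left(-4 - 2\right) + 1\right)^{2} = \left(-6 + 1\right)^{2} = \left(-5\right)^{2} = 25$)
$\left(h{\left(H{\left(-5 \right)},\frac{1}{12 + 6} \right)} + q\right)^{2} = \left(\frac{4}{12 + 6} + 25\right)^{2} = \left(\frac{4}{18} + 25\right)^{2} = \left(4 \cdot \frac{1}{18} + 25\right)^{2} = \left(\frac{2}{9} + 25\right)^{2} = \left(\frac{227}{9}\right)^{2} = \frac{51529}{81}$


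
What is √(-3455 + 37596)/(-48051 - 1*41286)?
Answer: -√34141/89337 ≈ -0.0020683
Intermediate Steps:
√(-3455 + 37596)/(-48051 - 1*41286) = √34141/(-48051 - 41286) = √34141/(-89337) = √34141*(-1/89337) = -√34141/89337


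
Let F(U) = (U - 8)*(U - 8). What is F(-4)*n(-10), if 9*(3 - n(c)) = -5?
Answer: 512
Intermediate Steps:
n(c) = 32/9 (n(c) = 3 - ⅑*(-5) = 3 + 5/9 = 32/9)
F(U) = (-8 + U)² (F(U) = (-8 + U)*(-8 + U) = (-8 + U)²)
F(-4)*n(-10) = (-8 - 4)²*(32/9) = (-12)²*(32/9) = 144*(32/9) = 512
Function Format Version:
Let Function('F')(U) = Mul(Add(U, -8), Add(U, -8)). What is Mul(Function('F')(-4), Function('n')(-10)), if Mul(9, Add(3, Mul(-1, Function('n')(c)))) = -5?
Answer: 512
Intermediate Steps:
Function('n')(c) = Rational(32, 9) (Function('n')(c) = Add(3, Mul(Rational(-1, 9), -5)) = Add(3, Rational(5, 9)) = Rational(32, 9))
Function('F')(U) = Pow(Add(-8, U), 2) (Function('F')(U) = Mul(Add(-8, U), Add(-8, U)) = Pow(Add(-8, U), 2))
Mul(Function('F')(-4), Function('n')(-10)) = Mul(Pow(Add(-8, -4), 2), Rational(32, 9)) = Mul(Pow(-12, 2), Rational(32, 9)) = Mul(144, Rational(32, 9)) = 512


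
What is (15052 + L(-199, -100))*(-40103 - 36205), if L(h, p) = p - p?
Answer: -1148588016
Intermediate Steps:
L(h, p) = 0
(15052 + L(-199, -100))*(-40103 - 36205) = (15052 + 0)*(-40103 - 36205) = 15052*(-76308) = -1148588016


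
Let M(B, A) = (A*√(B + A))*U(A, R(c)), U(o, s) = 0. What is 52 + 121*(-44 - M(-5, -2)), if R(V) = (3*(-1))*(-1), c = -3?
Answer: -5272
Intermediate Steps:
R(V) = 3 (R(V) = -3*(-1) = 3)
M(B, A) = 0 (M(B, A) = (A*√(B + A))*0 = (A*√(A + B))*0 = 0)
52 + 121*(-44 - M(-5, -2)) = 52 + 121*(-44 - 1*0) = 52 + 121*(-44 + 0) = 52 + 121*(-44) = 52 - 5324 = -5272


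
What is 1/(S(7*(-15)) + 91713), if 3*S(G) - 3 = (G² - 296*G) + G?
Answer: 1/105714 ≈ 9.4595e-6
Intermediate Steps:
S(G) = 1 - 295*G/3 + G²/3 (S(G) = 1 + ((G² - 296*G) + G)/3 = 1 + (G² - 295*G)/3 = 1 + (-295*G/3 + G²/3) = 1 - 295*G/3 + G²/3)
1/(S(7*(-15)) + 91713) = 1/((1 - 2065*(-15)/3 + (7*(-15))²/3) + 91713) = 1/((1 - 295/3*(-105) + (⅓)*(-105)²) + 91713) = 1/((1 + 10325 + (⅓)*11025) + 91713) = 1/((1 + 10325 + 3675) + 91713) = 1/(14001 + 91713) = 1/105714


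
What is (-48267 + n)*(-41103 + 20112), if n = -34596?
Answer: 1739377233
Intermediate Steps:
(-48267 + n)*(-41103 + 20112) = (-48267 - 34596)*(-41103 + 20112) = -82863*(-20991) = 1739377233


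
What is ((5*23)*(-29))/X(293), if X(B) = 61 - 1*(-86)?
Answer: -3335/147 ≈ -22.687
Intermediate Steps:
X(B) = 147 (X(B) = 61 + 86 = 147)
((5*23)*(-29))/X(293) = ((5*23)*(-29))/147 = (115*(-29))*(1/147) = -3335*1/147 = -3335/147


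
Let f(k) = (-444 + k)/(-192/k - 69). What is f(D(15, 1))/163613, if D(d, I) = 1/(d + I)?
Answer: 7103/8222534928 ≈ 8.6385e-7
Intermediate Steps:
D(d, I) = 1/(I + d)
f(k) = (-444 + k)/(-69 - 192/k) (f(k) = (-444 + k)/(-192/k - 69) = (-444 + k)/(-69 - 192/k))
f(D(15, 1))/163613 = ((444 - 1/(1 + 15))/(3*(1 + 15)*(64 + 23/(1 + 15))))/163613 = ((⅓)*(444 - 1/16)/(16*(64 + 23/16)))*(1/163613) = ((⅓)*(1/16)*(444 - 1*1/16)/(64 + 23*(1/16)))*(1/163613) = ((⅓)*(1/16)*(444 - 1/16)/(64 + 23/16))*(1/163613) = ((⅓)*(1/16)*(7103/16)/(1047/16))*(1/163613) = ((⅓)*(1/16)*(16/1047)*(7103/16))*(1/163613) = (7103/50256)*(1/163613) = 7103/8222534928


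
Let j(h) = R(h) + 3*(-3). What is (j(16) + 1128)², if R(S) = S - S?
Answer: 1252161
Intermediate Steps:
R(S) = 0
j(h) = -9 (j(h) = 0 + 3*(-3) = 0 - 9 = -9)
(j(16) + 1128)² = (-9 + 1128)² = 1119² = 1252161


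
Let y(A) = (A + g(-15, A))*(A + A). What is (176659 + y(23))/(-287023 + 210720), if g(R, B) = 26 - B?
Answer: -177855/76303 ≈ -2.3309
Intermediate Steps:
y(A) = 52*A (y(A) = (A + (26 - A))*(A + A) = 26*(2*A) = 52*A)
(176659 + y(23))/(-287023 + 210720) = (176659 + 52*23)/(-287023 + 210720) = (176659 + 1196)/(-76303) = 177855*(-1/76303) = -177855/76303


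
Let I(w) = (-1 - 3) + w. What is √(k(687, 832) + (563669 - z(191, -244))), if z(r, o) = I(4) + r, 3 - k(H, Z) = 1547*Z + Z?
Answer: 3*I*√80495 ≈ 851.15*I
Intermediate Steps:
I(w) = -4 + w
k(H, Z) = 3 - 1548*Z (k(H, Z) = 3 - (1547*Z + Z) = 3 - 1548*Z)
z(r, o) = r (z(r, o) = (-4 + 4) + r = 0 + r = r)
√(k(687, 832) + (563669 - z(191, -244))) = √((3 - 1548*832) + (563669 - 1*191)) = √((3 - 1287936) + (563669 - 191)) = √(-1287933 + 563478) = √(-724455) = 3*I*√80495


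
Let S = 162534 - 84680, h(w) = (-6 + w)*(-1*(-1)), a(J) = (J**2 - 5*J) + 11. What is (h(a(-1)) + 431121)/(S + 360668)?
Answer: 215566/219261 ≈ 0.98315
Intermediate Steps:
a(J) = 11 + J**2 - 5*J
h(w) = -6 + w (h(w) = (-6 + w)*1 = -6 + w)
S = 77854
(h(a(-1)) + 431121)/(S + 360668) = ((-6 + (11 + (-1)**2 - 5*(-1))) + 431121)/(77854 + 360668) = ((-6 + (11 + 1 + 5)) + 431121)/438522 = ((-6 + 17) + 431121)*(1/438522) = (11 + 431121)*(1/438522) = 431132*(1/438522) = 215566/219261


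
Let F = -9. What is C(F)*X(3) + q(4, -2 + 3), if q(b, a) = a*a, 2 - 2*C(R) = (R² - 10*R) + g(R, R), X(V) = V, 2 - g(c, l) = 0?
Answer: -511/2 ≈ -255.50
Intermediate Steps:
g(c, l) = 2 (g(c, l) = 2 - 1*0 = 2 + 0 = 2)
C(R) = 5*R - R²/2 (C(R) = 1 - ((R² - 10*R) + 2)/2 = 1 - (2 + R² - 10*R)/2 = 1 + (-1 + 5*R - R²/2) = 5*R - R²/2)
q(b, a) = a²
C(F)*X(3) + q(4, -2 + 3) = ((½)*(-9)*(10 - 1*(-9)))*3 + (-2 + 3)² = ((½)*(-9)*(10 + 9))*3 + 1² = ((½)*(-9)*19)*3 + 1 = -171/2*3 + 1 = -513/2 + 1 = -511/2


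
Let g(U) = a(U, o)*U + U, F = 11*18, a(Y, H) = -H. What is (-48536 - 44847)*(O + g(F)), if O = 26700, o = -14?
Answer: -2770673610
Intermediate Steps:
F = 198
g(U) = 15*U (g(U) = (-1*(-14))*U + U = 14*U + U = 15*U)
(-48536 - 44847)*(O + g(F)) = (-48536 - 44847)*(26700 + 15*198) = -93383*(26700 + 2970) = -93383*29670 = -2770673610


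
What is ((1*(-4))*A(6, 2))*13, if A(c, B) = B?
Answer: -104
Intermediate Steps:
((1*(-4))*A(6, 2))*13 = ((1*(-4))*2)*13 = -4*2*13 = -8*13 = -104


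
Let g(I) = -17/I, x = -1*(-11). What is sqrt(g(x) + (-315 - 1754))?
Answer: 2*I*sqrt(62634)/11 ≈ 45.503*I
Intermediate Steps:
x = 11
sqrt(g(x) + (-315 - 1754)) = sqrt(-17/11 + (-315 - 1754)) = sqrt(-17*1/11 - 2069) = sqrt(-17/11 - 2069) = sqrt(-22776/11) = 2*I*sqrt(62634)/11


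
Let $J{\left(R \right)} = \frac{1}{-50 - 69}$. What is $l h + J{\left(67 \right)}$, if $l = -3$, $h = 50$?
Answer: $- \frac{17851}{119} \approx -150.01$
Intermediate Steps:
$J{\left(R \right)} = - \frac{1}{119}$ ($J{\left(R \right)} = \frac{1}{-119} = - \frac{1}{119}$)
$l h + J{\left(67 \right)} = \left(-3\right) 50 - \frac{1}{119} = -150 - \frac{1}{119} = - \frac{17851}{119}$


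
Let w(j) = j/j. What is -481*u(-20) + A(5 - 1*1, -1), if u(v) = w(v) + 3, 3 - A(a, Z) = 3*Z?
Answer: -1918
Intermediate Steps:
w(j) = 1
A(a, Z) = 3 - 3*Z
u(v) = 4 (u(v) = 1 + 3 = 4)
-481*u(-20) + A(5 - 1*1, -1) = -481*4 + (3 - 3*(-1)) = -1924 + (3 + 3) = -1924 + 6 = -1918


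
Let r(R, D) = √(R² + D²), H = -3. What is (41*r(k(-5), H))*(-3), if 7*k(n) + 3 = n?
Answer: -123*√505/7 ≈ -394.87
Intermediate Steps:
k(n) = -3/7 + n/7
r(R, D) = √(D² + R²)
(41*r(k(-5), H))*(-3) = (41*√((-3)² + (-3/7 + (⅐)*(-5))²))*(-3) = (41*√(9 + (-3/7 - 5/7)²))*(-3) = (41*√(9 + (-8/7)²))*(-3) = (41*√(9 + 64/49))*(-3) = (41*√(505/49))*(-3) = (41*(√505/7))*(-3) = (41*√505/7)*(-3) = -123*√505/7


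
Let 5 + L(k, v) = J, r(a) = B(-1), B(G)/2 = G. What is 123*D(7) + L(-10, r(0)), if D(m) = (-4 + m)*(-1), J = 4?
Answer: -370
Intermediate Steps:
B(G) = 2*G
r(a) = -2 (r(a) = 2*(-1) = -2)
L(k, v) = -1 (L(k, v) = -5 + 4 = -1)
D(m) = 4 - m
123*D(7) + L(-10, r(0)) = 123*(4 - 1*7) - 1 = 123*(4 - 7) - 1 = 123*(-3) - 1 = -369 - 1 = -370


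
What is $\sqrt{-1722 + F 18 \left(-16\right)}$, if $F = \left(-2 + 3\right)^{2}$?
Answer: $i \sqrt{2010} \approx 44.833 i$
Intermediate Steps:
$F = 1$ ($F = 1^{2} = 1$)
$\sqrt{-1722 + F 18 \left(-16\right)} = \sqrt{-1722 + 1 \cdot 18 \left(-16\right)} = \sqrt{-1722 + 18 \left(-16\right)} = \sqrt{-1722 - 288} = \sqrt{-2010} = i \sqrt{2010}$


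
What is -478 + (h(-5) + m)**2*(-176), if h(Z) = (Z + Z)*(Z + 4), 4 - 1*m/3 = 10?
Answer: -11742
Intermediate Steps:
m = -18 (m = 12 - 3*10 = 12 - 30 = -18)
h(Z) = 2*Z*(4 + Z) (h(Z) = (2*Z)*(4 + Z) = 2*Z*(4 + Z))
-478 + (h(-5) + m)**2*(-176) = -478 + (2*(-5)*(4 - 5) - 18)**2*(-176) = -478 + (2*(-5)*(-1) - 18)**2*(-176) = -478 + (10 - 18)**2*(-176) = -478 + (-8)**2*(-176) = -478 + 64*(-176) = -478 - 11264 = -11742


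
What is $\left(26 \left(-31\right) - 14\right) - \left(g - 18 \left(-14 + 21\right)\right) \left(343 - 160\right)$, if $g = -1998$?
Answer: $387872$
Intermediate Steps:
$\left(26 \left(-31\right) - 14\right) - \left(g - 18 \left(-14 + 21\right)\right) \left(343 - 160\right) = \left(26 \left(-31\right) - 14\right) - \left(-1998 - 18 \left(-14 + 21\right)\right) \left(343 - 160\right) = \left(-806 - 14\right) - \left(-1998 - 126\right) 183 = -820 - \left(-1998 - 126\right) 183 = -820 - \left(-2124\right) 183 = -820 - -388692 = -820 + 388692 = 387872$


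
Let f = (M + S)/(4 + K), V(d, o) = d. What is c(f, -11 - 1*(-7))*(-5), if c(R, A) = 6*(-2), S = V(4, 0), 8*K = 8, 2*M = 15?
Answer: 60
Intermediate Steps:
M = 15/2 (M = (½)*15 = 15/2 ≈ 7.5000)
K = 1 (K = (⅛)*8 = 1)
S = 4
f = 23/10 (f = (15/2 + 4)/(4 + 1) = (23/2)/5 = (23/2)*(⅕) = 23/10 ≈ 2.3000)
c(R, A) = -12
c(f, -11 - 1*(-7))*(-5) = -12*(-5) = 60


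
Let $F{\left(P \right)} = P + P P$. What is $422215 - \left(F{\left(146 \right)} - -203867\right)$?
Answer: $196886$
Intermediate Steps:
$F{\left(P \right)} = P + P^{2}$
$422215 - \left(F{\left(146 \right)} - -203867\right) = 422215 - \left(146 \left(1 + 146\right) - -203867\right) = 422215 - \left(146 \cdot 147 + 203867\right) = 422215 - \left(21462 + 203867\right) = 422215 - 225329 = 196886$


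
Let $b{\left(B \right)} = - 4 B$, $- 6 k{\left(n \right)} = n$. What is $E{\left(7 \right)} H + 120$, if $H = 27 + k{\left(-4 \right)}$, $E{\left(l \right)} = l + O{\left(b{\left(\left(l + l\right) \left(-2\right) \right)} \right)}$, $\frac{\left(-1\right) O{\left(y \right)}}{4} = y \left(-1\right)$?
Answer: $\frac{38125}{3} \approx 12708.0$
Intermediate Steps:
$k{\left(n \right)} = - \frac{n}{6}$
$O{\left(y \right)} = 4 y$ ($O{\left(y \right)} = - 4 y \left(-1\right) = - 4 \left(- y\right) = 4 y$)
$E{\left(l \right)} = 65 l$ ($E{\left(l \right)} = l + 4 \left(- 4 \left(l + l\right) \left(-2\right)\right) = l + 4 \left(- 4 \cdot 2 l \left(-2\right)\right) = l + 4 \left(- 4 \left(- 4 l\right)\right) = l + 4 \cdot 16 l = l + 64 l = 65 l$)
$H = \frac{83}{3}$ ($H = 27 - - \frac{2}{3} = 27 + \frac{2}{3} = \frac{83}{3} \approx 27.667$)
$E{\left(7 \right)} H + 120 = 65 \cdot 7 \cdot \frac{83}{3} + 120 = 455 \cdot \frac{83}{3} + 120 = \frac{37765}{3} + 120 = \frac{38125}{3}$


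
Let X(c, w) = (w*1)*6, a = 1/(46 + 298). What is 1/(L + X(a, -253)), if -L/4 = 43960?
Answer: -1/177358 ≈ -5.6383e-6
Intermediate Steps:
a = 1/344 ≈ 0.0029070
X(c, w) = 6*w (X(c, w) = w*6 = 6*w)
L = -175840 (L = -4*43960 = -175840)
1/(L + X(a, -253)) = 1/(-175840 + 6*(-253)) = 1/(-175840 - 1518) = 1/(-177358) = -1/177358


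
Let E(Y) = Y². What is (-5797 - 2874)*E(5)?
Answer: -216775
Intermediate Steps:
(-5797 - 2874)*E(5) = (-5797 - 2874)*5² = -8671*25 = -216775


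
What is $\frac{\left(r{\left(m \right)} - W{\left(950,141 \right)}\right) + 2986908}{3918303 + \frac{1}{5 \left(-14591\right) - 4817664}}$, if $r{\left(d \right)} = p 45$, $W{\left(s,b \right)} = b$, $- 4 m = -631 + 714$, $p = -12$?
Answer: $\frac{14604498504513}{19162927099556} \approx 0.76212$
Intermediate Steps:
$m = - \frac{83}{4}$ ($m = - \frac{-631 + 714}{4} = \left(- \frac{1}{4}\right) 83 = - \frac{83}{4} \approx -20.75$)
$r{\left(d \right)} = -540$ ($r{\left(d \right)} = \left(-12\right) 45 = -540$)
$\frac{\left(r{\left(m \right)} - W{\left(950,141 \right)}\right) + 2986908}{3918303 + \frac{1}{5 \left(-14591\right) - 4817664}} = \frac{\left(-540 - 141\right) + 2986908}{3918303 + \frac{1}{5 \left(-14591\right) - 4817664}} = \frac{\left(-540 - 141\right) + 2986908}{3918303 + \frac{1}{-72955 - 4817664}} = \frac{-681 + 2986908}{3918303 + \frac{1}{-4890619}} = \frac{2986227}{3918303 - \frac{1}{4890619}} = \frac{2986227}{\frac{19162927099556}{4890619}} = 2986227 \cdot \frac{4890619}{19162927099556} = \frac{14604498504513}{19162927099556}$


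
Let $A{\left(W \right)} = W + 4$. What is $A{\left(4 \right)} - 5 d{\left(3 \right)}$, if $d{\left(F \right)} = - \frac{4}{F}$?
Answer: $\frac{44}{3} \approx 14.667$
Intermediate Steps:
$A{\left(W \right)} = 4 + W$
$A{\left(4 \right)} - 5 d{\left(3 \right)} = \left(4 + 4\right) - 5 \left(- \frac{4}{3}\right) = 8 - 5 \left(\left(-4\right) \frac{1}{3}\right) = 8 - - \frac{20}{3} = 8 + \frac{20}{3} = \frac{44}{3}$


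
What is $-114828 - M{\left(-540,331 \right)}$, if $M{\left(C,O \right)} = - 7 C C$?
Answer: $1926372$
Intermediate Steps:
$M{\left(C,O \right)} = - 7 C^{2}$
$-114828 - M{\left(-540,331 \right)} = -114828 - - 7 \left(-540\right)^{2} = -114828 - \left(-7\right) 291600 = -114828 - -2041200 = -114828 + 2041200 = 1926372$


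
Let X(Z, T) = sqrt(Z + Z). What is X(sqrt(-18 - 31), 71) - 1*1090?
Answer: -1090 + sqrt(14)*sqrt(I) ≈ -1087.4 + 2.6458*I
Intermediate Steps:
X(Z, T) = sqrt(2)*sqrt(Z) (X(Z, T) = sqrt(2*Z) = sqrt(2)*sqrt(Z))
X(sqrt(-18 - 31), 71) - 1*1090 = sqrt(2)*sqrt(sqrt(-18 - 31)) - 1*1090 = sqrt(2)*sqrt(sqrt(-49)) - 1090 = sqrt(2)*sqrt(7*I) - 1090 = sqrt(2)*(sqrt(7)*sqrt(I)) - 1090 = sqrt(14)*sqrt(I) - 1090 = -1090 + sqrt(14)*sqrt(I)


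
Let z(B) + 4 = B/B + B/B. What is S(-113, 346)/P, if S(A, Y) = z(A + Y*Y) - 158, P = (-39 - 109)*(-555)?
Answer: -8/4107 ≈ -0.0019479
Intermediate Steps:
P = 82140 (P = -148*(-555) = 82140)
z(B) = -2 (z(B) = -4 + (B/B + B/B) = -4 + (1 + 1) = -4 + 2 = -2)
S(A, Y) = -160 (S(A, Y) = -2 - 158 = -160)
S(-113, 346)/P = -160/82140 = -160*1/82140 = -8/4107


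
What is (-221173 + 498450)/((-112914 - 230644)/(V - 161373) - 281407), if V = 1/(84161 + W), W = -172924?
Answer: -1985851163896600/2015414876331223 ≈ -0.98533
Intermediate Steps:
V = -1/88763 (V = 1/(84161 - 172924) = 1/(-88763) = -1/88763 ≈ -1.1266e-5)
(-221173 + 498450)/((-112914 - 230644)/(V - 161373) - 281407) = (-221173 + 498450)/((-112914 - 230644)/(-1/88763 - 161373) - 281407) = 277277/(-343558/(-14323951600/88763) - 281407) = 277277/(-343558*(-88763/14323951600) - 281407) = 277277/(15247619377/7161975800 - 281407) = 277277/(-2015414876331223/7161975800) = 277277*(-7161975800/2015414876331223) = -1985851163896600/2015414876331223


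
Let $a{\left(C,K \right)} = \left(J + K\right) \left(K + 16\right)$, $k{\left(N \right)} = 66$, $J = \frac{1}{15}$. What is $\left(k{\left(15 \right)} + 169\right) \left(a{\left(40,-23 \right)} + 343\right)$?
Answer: $\frac{354991}{3} \approx 1.1833 \cdot 10^{5}$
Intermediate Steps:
$J = \frac{1}{15} \approx 0.066667$
$a{\left(C,K \right)} = \left(16 + K\right) \left(\frac{1}{15} + K\right)$ ($a{\left(C,K \right)} = \left(\frac{1}{15} + K\right) \left(K + 16\right) = \left(\frac{1}{15} + K\right) \left(16 + K\right) = \left(16 + K\right) \left(\frac{1}{15} + K\right)$)
$\left(k{\left(15 \right)} + 169\right) \left(a{\left(40,-23 \right)} + 343\right) = \left(66 + 169\right) \left(\left(\frac{16}{15} + \left(-23\right)^{2} + \frac{241}{15} \left(-23\right)\right) + 343\right) = 235 \left(\left(\frac{16}{15} + 529 - \frac{5543}{15}\right) + 343\right) = 235 \left(\frac{2408}{15} + 343\right) = 235 \cdot \frac{7553}{15} = \frac{354991}{3}$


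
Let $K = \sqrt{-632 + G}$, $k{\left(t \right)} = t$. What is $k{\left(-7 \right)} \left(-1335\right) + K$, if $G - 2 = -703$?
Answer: $9345 + i \sqrt{1333} \approx 9345.0 + 36.51 i$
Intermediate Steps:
$G = -701$ ($G = 2 - 703 = -701$)
$K = i \sqrt{1333}$ ($K = \sqrt{-632 - 701} = \sqrt{-1333} = i \sqrt{1333} \approx 36.51 i$)
$k{\left(-7 \right)} \left(-1335\right) + K = \left(-7\right) \left(-1335\right) + i \sqrt{1333} = 9345 + i \sqrt{1333}$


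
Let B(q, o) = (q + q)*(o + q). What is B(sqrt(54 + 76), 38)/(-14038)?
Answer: -130/7019 - 38*sqrt(130)/7019 ≈ -0.080249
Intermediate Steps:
B(q, o) = 2*q*(o + q) (B(q, o) = (2*q)*(o + q) = 2*q*(o + q))
B(sqrt(54 + 76), 38)/(-14038) = (2*sqrt(54 + 76)*(38 + sqrt(54 + 76)))/(-14038) = (2*sqrt(130)*(38 + sqrt(130)))*(-1/14038) = -sqrt(130)*(38 + sqrt(130))/7019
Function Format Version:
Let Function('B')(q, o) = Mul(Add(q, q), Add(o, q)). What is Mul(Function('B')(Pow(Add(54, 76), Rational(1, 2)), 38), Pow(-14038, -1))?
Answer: Add(Rational(-130, 7019), Mul(Rational(-38, 7019), Pow(130, Rational(1, 2)))) ≈ -0.080249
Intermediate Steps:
Function('B')(q, o) = Mul(2, q, Add(o, q)) (Function('B')(q, o) = Mul(Mul(2, q), Add(o, q)) = Mul(2, q, Add(o, q)))
Mul(Function('B')(Pow(Add(54, 76), Rational(1, 2)), 38), Pow(-14038, -1)) = Mul(Mul(2, Pow(Add(54, 76), Rational(1, 2)), Add(38, Pow(Add(54, 76), Rational(1, 2)))), Pow(-14038, -1)) = Mul(Mul(2, Pow(130, Rational(1, 2)), Add(38, Pow(130, Rational(1, 2)))), Rational(-1, 14038)) = Mul(Rational(-1, 7019), Pow(130, Rational(1, 2)), Add(38, Pow(130, Rational(1, 2))))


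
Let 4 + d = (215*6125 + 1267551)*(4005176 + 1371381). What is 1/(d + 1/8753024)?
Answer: 8753024/121626014314815164673 ≈ 7.1967e-14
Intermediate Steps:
d = 13895313701278 (d = -4 + (215*6125 + 1267551)*(4005176 + 1371381) = -4 + (1316875 + 1267551)*5376557 = -4 + 2584426*5376557 = -4 + 13895313701282 = 13895313701278)
1/(d + 1/8753024) = 1/(13895313701278 + 1/8753024) = 1/(121626014314815164673/8753024) = 8753024/121626014314815164673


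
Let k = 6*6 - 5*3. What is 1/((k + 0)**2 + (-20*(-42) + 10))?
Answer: 1/1291 ≈ 0.00077459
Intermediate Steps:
k = 21 (k = 36 - 15 = 21)
1/((k + 0)**2 + (-20*(-42) + 10)) = 1/((21 + 0)**2 + (-20*(-42) + 10)) = 1/(21**2 + (840 + 10)) = 1/(441 + 850) = 1/1291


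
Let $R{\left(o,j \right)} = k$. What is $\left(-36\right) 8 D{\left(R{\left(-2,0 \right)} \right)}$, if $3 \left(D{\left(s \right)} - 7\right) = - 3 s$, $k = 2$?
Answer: $-1440$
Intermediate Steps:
$R{\left(o,j \right)} = 2$
$D{\left(s \right)} = 7 - s$ ($D{\left(s \right)} = 7 + \frac{\left(-3\right) s}{3} = 7 - s$)
$\left(-36\right) 8 D{\left(R{\left(-2,0 \right)} \right)} = \left(-36\right) 8 \left(7 - 2\right) = - 288 \left(7 - 2\right) = \left(-288\right) 5 = -1440$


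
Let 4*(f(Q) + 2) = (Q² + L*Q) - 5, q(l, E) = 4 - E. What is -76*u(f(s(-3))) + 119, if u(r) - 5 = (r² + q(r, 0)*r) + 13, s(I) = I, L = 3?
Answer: -4255/4 ≈ -1063.8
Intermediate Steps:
f(Q) = -13/4 + Q²/4 + 3*Q/4 (f(Q) = -2 + ((Q² + 3*Q) - 5)/4 = -2 + (-5 + Q² + 3*Q)/4 = -2 + (-5/4 + Q²/4 + 3*Q/4) = -13/4 + Q²/4 + 3*Q/4)
u(r) = 18 + r² + 4*r (u(r) = 5 + ((r² + (4 - 1*0)*r) + 13) = 5 + ((r² + (4 + 0)*r) + 13) = 5 + ((r² + 4*r) + 13) = 5 + (13 + r² + 4*r) = 18 + r² + 4*r)
-76*u(f(s(-3))) + 119 = -76*(18 + (-13/4 + (¼)*(-3)² + (¾)*(-3))² + 4*(-13/4 + (¼)*(-3)² + (¾)*(-3))) + 119 = -76*(18 + (-13/4 + (¼)*9 - 9/4)² + 4*(-13/4 + (¼)*9 - 9/4)) + 119 = -76*(18 + (-13/4 + 9/4 - 9/4)² + 4*(-13/4 + 9/4 - 9/4)) + 119 = -76*(18 + (-13/4)² + 4*(-13/4)) + 119 = -76*(18 + 169/16 - 13) + 119 = -76*249/16 + 119 = -4731/4 + 119 = -4255/4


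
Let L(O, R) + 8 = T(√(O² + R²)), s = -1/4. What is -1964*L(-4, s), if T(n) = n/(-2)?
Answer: 15712 + 491*√257/2 ≈ 19648.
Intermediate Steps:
s = -¼ (s = -1*¼ = -¼ ≈ -0.25000)
T(n) = -n/2 (T(n) = n*(-½) = -n/2)
L(O, R) = -8 - √(O² + R²)/2
-1964*L(-4, s) = -1964*(-8 - √((-4)² + (-¼)²)/2) = -1964*(-8 - √(16 + 1/16)/2) = -1964*(-8 - √257/8) = 15712 + 491*√257/2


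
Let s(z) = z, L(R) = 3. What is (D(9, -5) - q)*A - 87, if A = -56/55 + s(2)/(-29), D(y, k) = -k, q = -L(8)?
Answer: -152637/1595 ≈ -95.697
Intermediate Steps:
q = -3 (q = -1*3 = -3)
A = -1734/1595 (A = -56/55 + 2/(-29) = -56*1/55 + 2*(-1/29) = -56/55 - 2/29 = -1734/1595 ≈ -1.0871)
(D(9, -5) - q)*A - 87 = (-1*(-5) - 1*(-3))*(-1734/1595) - 87 = (5 + 3)*(-1734/1595) - 87 = 8*(-1734/1595) - 87 = -13872/1595 - 87 = -152637/1595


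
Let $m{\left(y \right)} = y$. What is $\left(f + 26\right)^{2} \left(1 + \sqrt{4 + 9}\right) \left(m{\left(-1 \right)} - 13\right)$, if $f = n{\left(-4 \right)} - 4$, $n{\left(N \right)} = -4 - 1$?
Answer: $-4046 - 4046 \sqrt{13} \approx -18634.0$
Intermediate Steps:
$n{\left(N \right)} = -5$
$f = -9$ ($f = -5 - 4 = -9$)
$\left(f + 26\right)^{2} \left(1 + \sqrt{4 + 9}\right) \left(m{\left(-1 \right)} - 13\right) = \left(-9 + 26\right)^{2} \left(1 + \sqrt{4 + 9}\right) \left(-1 - 13\right) = 17^{2} \left(1 + \sqrt{13}\right) \left(-14\right) = 289 \left(-14 - 14 \sqrt{13}\right) = -4046 - 4046 \sqrt{13}$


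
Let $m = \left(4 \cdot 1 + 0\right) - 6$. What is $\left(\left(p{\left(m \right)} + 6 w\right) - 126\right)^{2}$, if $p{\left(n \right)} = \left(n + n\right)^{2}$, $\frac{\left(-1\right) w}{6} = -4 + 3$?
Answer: $5476$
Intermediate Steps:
$w = 6$ ($w = - 6 \left(-4 + 3\right) = \left(-6\right) \left(-1\right) = 6$)
$m = -2$ ($m = \left(4 + 0\right) - 6 = 4 - 6 = -2$)
$p{\left(n \right)} = 4 n^{2}$ ($p{\left(n \right)} = \left(2 n\right)^{2} = 4 n^{2}$)
$\left(\left(p{\left(m \right)} + 6 w\right) - 126\right)^{2} = \left(\left(4 \left(-2\right)^{2} + 6 \cdot 6\right) - 126\right)^{2} = \left(\left(4 \cdot 4 + 36\right) - 126\right)^{2} = \left(\left(16 + 36\right) - 126\right)^{2} = \left(52 - 126\right)^{2} = \left(-74\right)^{2} = 5476$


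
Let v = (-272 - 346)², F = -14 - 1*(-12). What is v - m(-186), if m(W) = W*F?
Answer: 381552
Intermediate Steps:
F = -2 (F = -14 + 12 = -2)
m(W) = -2*W (m(W) = W*(-2) = -2*W)
v = 381924 (v = (-618)² = 381924)
v - m(-186) = 381924 - (-2)*(-186) = 381924 - 1*372 = 381924 - 372 = 381552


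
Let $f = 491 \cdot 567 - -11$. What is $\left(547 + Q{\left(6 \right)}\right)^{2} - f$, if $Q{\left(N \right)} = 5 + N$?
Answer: $32956$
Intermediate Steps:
$f = 278408$ ($f = 278397 + \left(-73 + 84\right) = 278397 + 11 = 278408$)
$\left(547 + Q{\left(6 \right)}\right)^{2} - f = \left(547 + \left(5 + 6\right)\right)^{2} - 278408 = \left(547 + 11\right)^{2} - 278408 = 558^{2} - 278408 = 311364 - 278408 = 32956$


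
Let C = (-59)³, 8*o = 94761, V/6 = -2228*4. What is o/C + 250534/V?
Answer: -26043902455/5491012944 ≈ -4.7430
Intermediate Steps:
V = -53472 (V = 6*(-2228*4) = 6*(-8912) = -53472)
o = 94761/8 (o = (⅛)*94761 = 94761/8 ≈ 11845.)
C = -205379
o/C + 250534/V = (94761/8)/(-205379) + 250534/(-53472) = (94761/8)*(-1/205379) + 250534*(-1/53472) = -94761/1643032 - 125267/26736 = -26043902455/5491012944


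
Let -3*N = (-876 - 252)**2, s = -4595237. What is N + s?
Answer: -5019365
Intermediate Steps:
N = -424128 (N = -(-876 - 252)**2/3 = -1/3*(-1128)**2 = -1/3*1272384 = -424128)
N + s = -424128 - 4595237 = -5019365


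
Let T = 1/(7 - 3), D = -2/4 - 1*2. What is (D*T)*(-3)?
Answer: 15/8 ≈ 1.8750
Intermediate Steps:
D = -5/2 (D = -2*¼ - 2 = -½ - 2 = -5/2 ≈ -2.5000)
T = ¼ (T = 1/4 = ¼ ≈ 0.25000)
(D*T)*(-3) = -5/2*¼*(-3) = -5/8*(-3) = 15/8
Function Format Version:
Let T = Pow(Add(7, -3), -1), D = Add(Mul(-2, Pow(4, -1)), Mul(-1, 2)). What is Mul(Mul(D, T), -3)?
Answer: Rational(15, 8) ≈ 1.8750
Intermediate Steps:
D = Rational(-5, 2) (D = Add(Mul(-2, Rational(1, 4)), -2) = Add(Rational(-1, 2), -2) = Rational(-5, 2) ≈ -2.5000)
T = Rational(1, 4) (T = Pow(4, -1) = Rational(1, 4) ≈ 0.25000)
Mul(Mul(D, T), -3) = Mul(Mul(Rational(-5, 2), Rational(1, 4)), -3) = Mul(Rational(-5, 8), -3) = Rational(15, 8)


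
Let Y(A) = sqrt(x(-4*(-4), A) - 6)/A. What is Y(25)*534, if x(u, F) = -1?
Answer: 534*I*sqrt(7)/25 ≈ 56.513*I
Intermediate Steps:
Y(A) = I*sqrt(7)/A (Y(A) = sqrt(-1 - 6)/A = sqrt(-7)/A = (I*sqrt(7))/A = I*sqrt(7)/A)
Y(25)*534 = (I*sqrt(7)/25)*534 = 534*I*sqrt(7)/25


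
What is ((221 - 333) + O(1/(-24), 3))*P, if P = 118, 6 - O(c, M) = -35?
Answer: -8378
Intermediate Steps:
O(c, M) = 41 (O(c, M) = 6 - 1*(-35) = 6 + 35 = 41)
((221 - 333) + O(1/(-24), 3))*P = ((221 - 333) + 41)*118 = (-112 + 41)*118 = -71*118 = -8378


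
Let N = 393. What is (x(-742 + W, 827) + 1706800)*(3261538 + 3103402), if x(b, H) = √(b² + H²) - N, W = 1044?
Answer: 10861178170580 + 6364940*√775133 ≈ 1.0867e+13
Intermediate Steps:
x(b, H) = -393 + √(H² + b²) (x(b, H) = √(b² + H²) - 1*393 = √(H² + b²) - 393 = -393 + √(H² + b²))
(x(-742 + W, 827) + 1706800)*(3261538 + 3103402) = ((-393 + √(827² + (-742 + 1044)²)) + 1706800)*(3261538 + 3103402) = ((-393 + √(683929 + 302²)) + 1706800)*6364940 = ((-393 + √(683929 + 91204)) + 1706800)*6364940 = ((-393 + √775133) + 1706800)*6364940 = (1706407 + √775133)*6364940 = 10861178170580 + 6364940*√775133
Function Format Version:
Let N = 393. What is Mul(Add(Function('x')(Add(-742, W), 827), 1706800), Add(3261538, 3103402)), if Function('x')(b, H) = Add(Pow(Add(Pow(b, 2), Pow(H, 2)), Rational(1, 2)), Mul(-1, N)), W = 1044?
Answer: Add(10861178170580, Mul(6364940, Pow(775133, Rational(1, 2)))) ≈ 1.0867e+13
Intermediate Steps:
Function('x')(b, H) = Add(-393, Pow(Add(Pow(H, 2), Pow(b, 2)), Rational(1, 2))) (Function('x')(b, H) = Add(Pow(Add(Pow(b, 2), Pow(H, 2)), Rational(1, 2)), Mul(-1, 393)) = Add(Pow(Add(Pow(H, 2), Pow(b, 2)), Rational(1, 2)), -393) = Add(-393, Pow(Add(Pow(H, 2), Pow(b, 2)), Rational(1, 2))))
Mul(Add(Function('x')(Add(-742, W), 827), 1706800), Add(3261538, 3103402)) = Mul(Add(Add(-393, Pow(Add(Pow(827, 2), Pow(Add(-742, 1044), 2)), Rational(1, 2))), 1706800), Add(3261538, 3103402)) = Mul(Add(Add(-393, Pow(Add(683929, Pow(302, 2)), Rational(1, 2))), 1706800), 6364940) = Mul(Add(Add(-393, Pow(Add(683929, 91204), Rational(1, 2))), 1706800), 6364940) = Mul(Add(Add(-393, Pow(775133, Rational(1, 2))), 1706800), 6364940) = Mul(Add(1706407, Pow(775133, Rational(1, 2))), 6364940) = Add(10861178170580, Mul(6364940, Pow(775133, Rational(1, 2))))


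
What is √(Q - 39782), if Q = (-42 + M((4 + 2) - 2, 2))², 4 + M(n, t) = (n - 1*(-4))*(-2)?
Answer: I*√35938 ≈ 189.57*I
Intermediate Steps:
M(n, t) = -12 - 2*n (M(n, t) = -4 + (n - 1*(-4))*(-2) = -4 + (n + 4)*(-2) = -4 + (4 + n)*(-2) = -4 + (-8 - 2*n) = -12 - 2*n)
Q = 3844 (Q = (-42 + (-12 - 2*((4 + 2) - 2)))² = (-42 + (-12 - 2*(6 - 2)))² = (-42 + (-12 - 2*4))² = (-42 + (-12 - 8))² = (-42 - 20)² = (-62)² = 3844)
√(Q - 39782) = √(3844 - 39782) = √(-35938) = I*√35938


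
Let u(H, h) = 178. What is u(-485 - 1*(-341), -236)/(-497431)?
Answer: -178/497431 ≈ -0.00035784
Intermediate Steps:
u(-485 - 1*(-341), -236)/(-497431) = 178/(-497431) = 178*(-1/497431) = -178/497431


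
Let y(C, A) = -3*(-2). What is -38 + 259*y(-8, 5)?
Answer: 1516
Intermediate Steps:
y(C, A) = 6
-38 + 259*y(-8, 5) = -38 + 259*6 = -38 + 1554 = 1516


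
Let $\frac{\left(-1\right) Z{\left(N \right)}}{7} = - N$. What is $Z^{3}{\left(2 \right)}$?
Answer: $2744$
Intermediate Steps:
$Z{\left(N \right)} = 7 N$ ($Z{\left(N \right)} = - 7 \left(- N\right) = 7 N$)
$Z^{3}{\left(2 \right)} = \left(7 \cdot 2\right)^{3} = 14^{3} = 2744$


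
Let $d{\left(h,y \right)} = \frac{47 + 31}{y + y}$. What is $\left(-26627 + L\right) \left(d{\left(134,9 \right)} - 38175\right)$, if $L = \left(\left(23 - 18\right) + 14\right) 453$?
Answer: $\frac{2063506240}{3} \approx 6.8784 \cdot 10^{8}$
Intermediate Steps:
$L = 8607$ ($L = \left(5 + 14\right) 453 = 19 \cdot 453 = 8607$)
$d{\left(h,y \right)} = \frac{39}{y}$ ($d{\left(h,y \right)} = \frac{78}{2 y} = 78 \frac{1}{2 y} = \frac{39}{y}$)
$\left(-26627 + L\right) \left(d{\left(134,9 \right)} - 38175\right) = \left(-26627 + 8607\right) \left(\frac{39}{9} - 38175\right) = - 18020 \left(39 \cdot \frac{1}{9} - 38175\right) = - 18020 \left(\frac{13}{3} - 38175\right) = \left(-18020\right) \left(- \frac{114512}{3}\right) = \frac{2063506240}{3}$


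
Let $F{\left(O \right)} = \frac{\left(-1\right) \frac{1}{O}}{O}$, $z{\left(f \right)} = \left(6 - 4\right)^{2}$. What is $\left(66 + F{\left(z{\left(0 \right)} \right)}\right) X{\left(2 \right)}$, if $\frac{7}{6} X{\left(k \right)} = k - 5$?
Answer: $- \frac{9495}{56} \approx -169.55$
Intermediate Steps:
$X{\left(k \right)} = - \frac{30}{7} + \frac{6 k}{7}$ ($X{\left(k \right)} = \frac{6 \left(k - 5\right)}{7} = \frac{6 \left(-5 + k\right)}{7} = - \frac{30}{7} + \frac{6 k}{7}$)
$z{\left(f \right)} = 4$ ($z{\left(f \right)} = 2^{2} = 4$)
$F{\left(O \right)} = - \frac{1}{O^{2}}$
$\left(66 + F{\left(z{\left(0 \right)} \right)}\right) X{\left(2 \right)} = \left(66 - \frac{1}{16}\right) \left(- \frac{30}{7} + \frac{6}{7} \cdot 2\right) = \left(66 - \frac{1}{16}\right) \left(- \frac{30}{7} + \frac{12}{7}\right) = \left(66 - \frac{1}{16}\right) \left(- \frac{18}{7}\right) = \frac{1055}{16} \left(- \frac{18}{7}\right) = - \frac{9495}{56}$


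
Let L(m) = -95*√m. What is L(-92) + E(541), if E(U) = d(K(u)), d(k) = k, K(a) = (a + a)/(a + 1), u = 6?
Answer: 12/7 - 190*I*√23 ≈ 1.7143 - 911.21*I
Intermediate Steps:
K(a) = 2*a/(1 + a) (K(a) = (2*a)/(1 + a) = 2*a/(1 + a))
E(U) = 12/7 (E(U) = 2*6/(1 + 6) = 2*6/7 = 2*6*(⅐) = 12/7)
L(-92) + E(541) = -190*I*√23 + 12/7 = 12/7 - 190*I*√23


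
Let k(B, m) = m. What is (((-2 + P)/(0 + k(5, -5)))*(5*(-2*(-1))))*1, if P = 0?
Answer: 4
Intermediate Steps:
(((-2 + P)/(0 + k(5, -5)))*(5*(-2*(-1))))*1 = (((-2 + 0)/(0 - 5))*(5*(-2*(-1))))*1 = ((-2/(-5))*(5*2))*1 = (-2*(-⅕)*10)*1 = ((⅖)*10)*1 = 4*1 = 4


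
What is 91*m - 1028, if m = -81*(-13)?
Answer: 94795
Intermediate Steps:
m = 1053
91*m - 1028 = 91*1053 - 1028 = 95823 - 1028 = 94795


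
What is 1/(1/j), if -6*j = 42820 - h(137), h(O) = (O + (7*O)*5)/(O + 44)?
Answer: -3872744/543 ≈ -7132.1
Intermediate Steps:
h(O) = 36*O/(44 + O) (h(O) = (O + 35*O)/(44 + O) = (36*O)/(44 + O) = 36*O/(44 + O))
j = -3872744/543 (j = -(42820 - 36*137/(44 + 137))/6 = -(42820 - 36*137/181)/6 = -(42820 - 1*4932/181)/6 = -(42820 - 4932/181)/6 = -⅙*7745488/181 = -3872744/543 ≈ -7132.1)
1/(1/j) = 1/(1/(-3872744/543)) = 1/(-543/3872744) = -3872744/543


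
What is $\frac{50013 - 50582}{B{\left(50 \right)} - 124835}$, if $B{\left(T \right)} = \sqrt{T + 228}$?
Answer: $\frac{71031115}{15583776947} + \frac{569 \sqrt{278}}{15583776947} \approx 0.0045586$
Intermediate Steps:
$B{\left(T \right)} = \sqrt{228 + T}$
$\frac{50013 - 50582}{B{\left(50 \right)} - 124835} = \frac{50013 - 50582}{\sqrt{228 + 50} - 124835} = - \frac{569}{\sqrt{278} - 124835} = - \frac{569}{-124835 + \sqrt{278}}$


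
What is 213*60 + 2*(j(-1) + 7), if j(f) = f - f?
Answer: 12794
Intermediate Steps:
j(f) = 0
213*60 + 2*(j(-1) + 7) = 213*60 + 2*(0 + 7) = 12780 + 2*7 = 12780 + 14 = 12794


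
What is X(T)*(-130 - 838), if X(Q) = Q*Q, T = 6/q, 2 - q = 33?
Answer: -34848/961 ≈ -36.262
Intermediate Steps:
q = -31 (q = 2 - 1*33 = 2 - 33 = -31)
T = -6/31 (T = 6/(-31) = 6*(-1/31) = -6/31 ≈ -0.19355)
X(Q) = Q²
X(T)*(-130 - 838) = (-6/31)²*(-130 - 838) = (36/961)*(-968) = -34848/961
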